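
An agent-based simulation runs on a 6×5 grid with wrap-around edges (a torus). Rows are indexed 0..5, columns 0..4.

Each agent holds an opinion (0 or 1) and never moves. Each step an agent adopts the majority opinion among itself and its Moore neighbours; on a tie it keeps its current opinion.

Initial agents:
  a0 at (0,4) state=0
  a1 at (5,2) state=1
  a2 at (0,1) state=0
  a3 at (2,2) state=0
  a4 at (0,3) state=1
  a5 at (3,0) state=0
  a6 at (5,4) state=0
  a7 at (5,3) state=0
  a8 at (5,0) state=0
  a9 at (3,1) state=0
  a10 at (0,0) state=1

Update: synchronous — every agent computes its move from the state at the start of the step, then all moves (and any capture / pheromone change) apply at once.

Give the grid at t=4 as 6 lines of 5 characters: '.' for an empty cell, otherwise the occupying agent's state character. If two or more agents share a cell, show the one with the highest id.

t=1: a0@(0,4):0 a1@(5,2):1 a2@(0,1):0 a3@(2,2):0 a4@(0,3):0 a5@(3,0):0 a6@(5,4):0 a7@(5,3):0 a8@(5,0):0 a9@(3,1):0 a10@(0,0):0
t=2: a0@(0,4):0 a1@(5,2):0 a2@(0,1):0 a3@(2,2):0 a4@(0,3):0 a5@(3,0):0 a6@(5,4):0 a7@(5,3):0 a8@(5,0):0 a9@(3,1):0 a10@(0,0):0
t=3: (unchanged — steady state)

00.00
.....
..0..
00...
.....
0.000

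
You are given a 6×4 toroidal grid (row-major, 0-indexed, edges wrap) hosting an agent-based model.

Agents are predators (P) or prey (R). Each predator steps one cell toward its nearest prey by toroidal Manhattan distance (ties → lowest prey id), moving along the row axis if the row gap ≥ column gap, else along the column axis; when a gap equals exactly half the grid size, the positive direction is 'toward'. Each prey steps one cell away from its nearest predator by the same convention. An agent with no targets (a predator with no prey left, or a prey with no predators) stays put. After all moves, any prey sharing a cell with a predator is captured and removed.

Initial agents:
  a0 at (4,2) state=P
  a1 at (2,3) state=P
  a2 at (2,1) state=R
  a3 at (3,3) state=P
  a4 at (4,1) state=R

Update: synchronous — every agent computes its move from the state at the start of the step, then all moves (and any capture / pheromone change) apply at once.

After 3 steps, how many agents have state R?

1

t=1: a0@(4,1):P a1@(2,0):P a3@(3,0):P a4@(4,0):R
t=2: a0@(4,0):P a1@(3,0):P a3@(4,0):P a4@(4,3):R
t=3: a0@(4,3):P a1@(4,0):P a3@(4,3):P a4@(4,2):R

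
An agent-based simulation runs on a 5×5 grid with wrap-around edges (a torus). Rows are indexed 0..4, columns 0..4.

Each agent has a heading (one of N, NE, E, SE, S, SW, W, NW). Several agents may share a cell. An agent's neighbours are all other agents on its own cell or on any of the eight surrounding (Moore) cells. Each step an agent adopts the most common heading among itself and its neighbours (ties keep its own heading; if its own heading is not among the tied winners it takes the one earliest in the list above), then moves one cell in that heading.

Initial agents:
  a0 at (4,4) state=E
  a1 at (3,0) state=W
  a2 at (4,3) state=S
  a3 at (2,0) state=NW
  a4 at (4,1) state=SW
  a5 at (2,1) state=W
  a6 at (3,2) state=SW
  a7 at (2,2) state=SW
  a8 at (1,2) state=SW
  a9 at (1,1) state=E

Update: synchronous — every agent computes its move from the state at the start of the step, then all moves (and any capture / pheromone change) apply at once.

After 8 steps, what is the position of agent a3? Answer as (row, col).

t=1: a0@(4,0):E a1@(3,4):W a2@(0,3):S a3@(2,4):W a4@(0,0):SW a5@(3,0):SW a6@(4,1):SW a7@(3,1):SW a8@(2,1):SW a9@(2,0):SW
t=2: a0@(0,4):SW a1@(3,3):W a2@(1,3):S a3@(2,3):W a4@(1,4):SW a5@(4,4):SW a6@(0,0):SW a7@(4,0):SW a8@(3,0):SW a9@(3,4):SW
t=3: a0@(1,3):SW a1@(3,2):W a2@(2,2):SW a3@(2,2):W a4@(2,3):SW a5@(0,3):SW a6@(1,4):SW a7@(0,4):SW a8@(4,4):SW a9@(4,3):SW
t=4: a0@(2,2):SW a1@(4,1):SW a2@(3,1):SW a3@(3,1):SW a4@(3,2):SW a5@(1,2):SW a6@(2,3):SW a7@(1,3):SW a8@(0,3):SW a9@(0,2):SW
t=5: a0@(3,1):SW a1@(0,0):SW a2@(4,0):SW a3@(4,0):SW a4@(4,1):SW a5@(2,1):SW a6@(3,2):SW a7@(2,2):SW a8@(1,2):SW a9@(1,1):SW
t=6: a0@(4,0):SW a1@(1,4):SW a2@(0,4):SW a3@(0,4):SW a4@(0,0):SW a5@(3,0):SW a6@(4,1):SW a7@(3,1):SW a8@(2,1):SW a9@(2,0):SW
t=7: a0@(0,4):SW a1@(2,3):SW a2@(1,3):SW a3@(1,3):SW a4@(1,4):SW a5@(4,4):SW a6@(0,0):SW a7@(4,0):SW a8@(3,0):SW a9@(3,4):SW
t=8: a0@(1,3):SW a1@(3,2):SW a2@(2,2):SW a3@(2,2):SW a4@(2,3):SW a5@(0,3):SW a6@(1,4):SW a7@(0,4):SW a8@(4,4):SW a9@(4,3):SW

(2, 2)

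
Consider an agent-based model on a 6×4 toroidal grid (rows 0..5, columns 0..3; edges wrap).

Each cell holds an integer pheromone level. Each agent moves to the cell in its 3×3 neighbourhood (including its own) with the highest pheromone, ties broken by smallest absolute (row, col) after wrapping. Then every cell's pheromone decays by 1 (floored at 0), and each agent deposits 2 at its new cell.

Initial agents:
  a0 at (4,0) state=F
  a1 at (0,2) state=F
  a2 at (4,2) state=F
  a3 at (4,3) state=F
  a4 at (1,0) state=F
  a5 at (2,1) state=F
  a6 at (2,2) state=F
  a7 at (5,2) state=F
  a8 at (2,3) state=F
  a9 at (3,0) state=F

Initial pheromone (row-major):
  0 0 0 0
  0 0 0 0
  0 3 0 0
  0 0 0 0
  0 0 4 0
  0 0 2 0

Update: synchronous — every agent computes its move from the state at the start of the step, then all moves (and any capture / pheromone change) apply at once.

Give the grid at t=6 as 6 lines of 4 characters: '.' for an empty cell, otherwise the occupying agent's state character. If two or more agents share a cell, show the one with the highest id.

....
....
.F..
....
..F.
....

t=1: a0@(3,0) a1@(5,2) a2@(4,2) a3@(4,2) a4@(2,1) a5@(2,1) a6@(2,1) a7@(4,2) a8@(1,0) a9@(2,1) | pheromone: 0 0 0 0 / 2 0 0 0 / 0 10 0 0 / 2 0 0 0 / 0 0 9 0 / 0 0 3 0
t=2: a0@(2,1) a1@(4,2) a2@(4,2) a3@(4,2) a4@(2,1) a5@(2,1) a6@(2,1) a7@(4,2) a8@(2,1) a9@(2,1) | pheromone: 0 0 0 0 / 1 0 0 0 / 0 21 0 0 / 1 0 0 0 / 0 0 16 0 / 0 0 2 0
t=3: a0@(2,1) a1@(4,2) a2@(4,2) a3@(4,2) a4@(2,1) a5@(2,1) a6@(2,1) a7@(4,2) a8@(2,1) a9@(2,1) | pheromone: 0 0 0 0 / 0 0 0 0 / 0 32 0 0 / 0 0 0 0 / 0 0 23 0 / 0 0 1 0
t=4: a0@(2,1) a1@(4,2) a2@(4,2) a3@(4,2) a4@(2,1) a5@(2,1) a6@(2,1) a7@(4,2) a8@(2,1) a9@(2,1) | pheromone: 0 0 0 0 / 0 0 0 0 / 0 43 0 0 / 0 0 0 0 / 0 0 30 0 / 0 0 0 0
t=5: a0@(2,1) a1@(4,2) a2@(4,2) a3@(4,2) a4@(2,1) a5@(2,1) a6@(2,1) a7@(4,2) a8@(2,1) a9@(2,1) | pheromone: 0 0 0 0 / 0 0 0 0 / 0 54 0 0 / 0 0 0 0 / 0 0 37 0 / 0 0 0 0
t=6: a0@(2,1) a1@(4,2) a2@(4,2) a3@(4,2) a4@(2,1) a5@(2,1) a6@(2,1) a7@(4,2) a8@(2,1) a9@(2,1) | pheromone: 0 0 0 0 / 0 0 0 0 / 0 65 0 0 / 0 0 0 0 / 0 0 44 0 / 0 0 0 0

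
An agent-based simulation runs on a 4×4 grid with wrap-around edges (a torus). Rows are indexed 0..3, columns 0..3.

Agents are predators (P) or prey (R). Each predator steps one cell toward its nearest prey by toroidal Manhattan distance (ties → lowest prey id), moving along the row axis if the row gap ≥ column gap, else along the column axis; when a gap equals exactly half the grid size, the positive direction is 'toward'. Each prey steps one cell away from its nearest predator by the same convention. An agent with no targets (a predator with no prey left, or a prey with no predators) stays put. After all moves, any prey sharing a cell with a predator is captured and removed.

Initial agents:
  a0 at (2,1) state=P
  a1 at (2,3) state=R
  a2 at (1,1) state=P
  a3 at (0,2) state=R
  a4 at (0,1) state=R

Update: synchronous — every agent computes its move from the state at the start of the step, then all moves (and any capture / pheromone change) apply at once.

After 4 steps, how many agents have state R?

t=1: a0@(2,2):P a2@(0,1):P a3@(3,2):R a4@(3,1):R
t=2: a0@(3,2):P a2@(3,1):P a3@(0,2):R a4@(2,1):R
t=3: a0@(0,2):P a2@(2,1):P a3@(1,2):R a4@(1,1):R
t=4: a0@(1,2):P a2@(1,1):P a3@(2,2):R a4@(0,1):R

2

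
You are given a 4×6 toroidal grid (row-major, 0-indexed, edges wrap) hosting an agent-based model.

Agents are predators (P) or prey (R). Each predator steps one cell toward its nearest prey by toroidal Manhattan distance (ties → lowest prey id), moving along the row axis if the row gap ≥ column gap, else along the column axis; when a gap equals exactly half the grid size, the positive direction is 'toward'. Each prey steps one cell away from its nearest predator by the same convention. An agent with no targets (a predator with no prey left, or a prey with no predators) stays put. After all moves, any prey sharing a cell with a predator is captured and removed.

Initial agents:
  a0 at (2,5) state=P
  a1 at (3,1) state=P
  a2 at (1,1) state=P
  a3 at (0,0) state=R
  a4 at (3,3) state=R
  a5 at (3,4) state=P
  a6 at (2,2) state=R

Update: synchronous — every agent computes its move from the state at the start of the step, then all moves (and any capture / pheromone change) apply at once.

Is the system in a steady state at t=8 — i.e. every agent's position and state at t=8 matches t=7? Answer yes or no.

no

t=1: a0@(3,5):P a1@(0,1):P a2@(0,1):P a3@(1,0):R a4@(3,2):R a5@(3,3):P a6@(1,2):R
t=2: a0@(0,5):P a1@(1,1):P a2@(1,1):P a3@(2,0):R a4@(3,1):R a5@(3,2):P a6@(2,2):R
t=3: a0@(1,5):P a1@(2,1):P a2@(2,1):P a3@(3,0):R a4@(3,0):R a5@(3,1):P a6@(1,2):R
t=4: a0@(2,5):P a1@(3,1):P a2@(3,1):P a3@(3,5):R a4@(3,5):R a5@(3,0):P a6@(0,2):R
t=5: a0@(3,5):P a1@(3,0):P a2@(3,0):P a3@(0,5):R a4@(0,5):R a5@(3,5):P a6@(1,2):R
t=6: a0@(0,5):P a1@(0,0):P a2@(0,0):P a3@(1,5):R a4@(1,5):R a5@(0,5):P a6@(0,2):R
t=7: a0@(1,5):P a1@(1,0):P a2@(1,0):P a3@(2,5):R a4@(2,5):R a5@(1,5):P a6@(0,3):R
t=8: a0@(2,5):P a1@(2,0):P a2@(2,0):P a3@(3,5):R a4@(3,5):R a5@(2,5):P a6@(0,2):R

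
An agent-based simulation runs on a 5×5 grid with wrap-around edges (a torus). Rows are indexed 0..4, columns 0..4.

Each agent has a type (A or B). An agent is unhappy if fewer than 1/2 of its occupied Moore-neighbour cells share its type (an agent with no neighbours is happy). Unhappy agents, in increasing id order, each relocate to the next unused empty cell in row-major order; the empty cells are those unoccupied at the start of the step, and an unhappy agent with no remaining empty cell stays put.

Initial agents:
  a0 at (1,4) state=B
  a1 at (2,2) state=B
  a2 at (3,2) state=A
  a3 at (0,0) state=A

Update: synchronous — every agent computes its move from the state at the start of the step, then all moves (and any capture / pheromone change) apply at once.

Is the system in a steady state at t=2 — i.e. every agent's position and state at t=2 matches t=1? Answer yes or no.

t=1: a0@(0,1):B a1@(0,2):B a2@(0,3):A a3@(0,4):A
t=2: (unchanged — steady state)

yes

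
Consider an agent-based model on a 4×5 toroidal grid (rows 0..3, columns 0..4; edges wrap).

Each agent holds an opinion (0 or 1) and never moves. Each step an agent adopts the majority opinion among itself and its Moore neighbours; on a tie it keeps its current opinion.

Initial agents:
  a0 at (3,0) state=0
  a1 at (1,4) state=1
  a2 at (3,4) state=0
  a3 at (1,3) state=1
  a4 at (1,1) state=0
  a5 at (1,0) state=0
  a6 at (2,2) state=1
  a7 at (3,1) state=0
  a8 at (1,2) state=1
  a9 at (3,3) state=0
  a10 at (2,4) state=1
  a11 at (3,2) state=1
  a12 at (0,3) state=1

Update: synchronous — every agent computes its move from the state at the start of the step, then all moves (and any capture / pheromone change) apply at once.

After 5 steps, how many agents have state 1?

t=1: a0@(3,0):0 a1@(1,4):1 a2@(3,4):0 a3@(1,3):1 a4@(1,1):0 a5@(1,0):0 a6@(2,2):1 a7@(3,1):0 a8@(1,2):1 a9@(3,3):1 a10@(2,4):0 a11@(3,2):1 a12@(0,3):1
t=2: (unchanged — steady state)

7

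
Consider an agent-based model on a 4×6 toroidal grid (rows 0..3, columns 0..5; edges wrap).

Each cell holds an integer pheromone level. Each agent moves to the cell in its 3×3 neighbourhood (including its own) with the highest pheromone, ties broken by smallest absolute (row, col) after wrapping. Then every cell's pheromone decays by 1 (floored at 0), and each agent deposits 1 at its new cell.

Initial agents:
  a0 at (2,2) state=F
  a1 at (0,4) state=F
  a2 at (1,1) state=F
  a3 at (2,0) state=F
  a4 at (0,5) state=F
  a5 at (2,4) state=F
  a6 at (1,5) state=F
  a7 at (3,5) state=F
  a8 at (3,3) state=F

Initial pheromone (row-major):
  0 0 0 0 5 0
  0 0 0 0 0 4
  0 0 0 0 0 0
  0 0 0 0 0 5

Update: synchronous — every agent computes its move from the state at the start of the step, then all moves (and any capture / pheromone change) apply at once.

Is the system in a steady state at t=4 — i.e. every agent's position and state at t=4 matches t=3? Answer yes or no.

no

t=1: a0@(1,1) a1@(0,4) a2@(0,0) a3@(3,5) a4@(0,4) a5@(3,5) a6@(0,4) a7@(0,4) a8@(0,4) | pheromone: 1 0 0 0 9 0 / 0 1 0 0 0 3 / 0 0 0 0 0 0 / 0 0 0 0 0 6
t=2: a0@(0,0) a1@(0,4) a2@(3,5) a3@(0,4) a4@(0,4) a5@(0,4) a6@(0,4) a7@(0,4) a8@(0,4) | pheromone: 1 0 0 0 15 0 / 0 0 0 0 0 2 / 0 0 0 0 0 0 / 0 0 0 0 0 6
t=3: a0@(3,5) a1@(0,4) a2@(0,4) a3@(0,4) a4@(0,4) a5@(0,4) a6@(0,4) a7@(0,4) a8@(0,4) | pheromone: 0 0 0 0 22 0 / 0 0 0 0 0 1 / 0 0 0 0 0 0 / 0 0 0 0 0 6
t=4: a0@(0,4) a1@(0,4) a2@(0,4) a3@(0,4) a4@(0,4) a5@(0,4) a6@(0,4) a7@(0,4) a8@(0,4) | pheromone: 0 0 0 0 30 0 / 0 0 0 0 0 0 / 0 0 0 0 0 0 / 0 0 0 0 0 5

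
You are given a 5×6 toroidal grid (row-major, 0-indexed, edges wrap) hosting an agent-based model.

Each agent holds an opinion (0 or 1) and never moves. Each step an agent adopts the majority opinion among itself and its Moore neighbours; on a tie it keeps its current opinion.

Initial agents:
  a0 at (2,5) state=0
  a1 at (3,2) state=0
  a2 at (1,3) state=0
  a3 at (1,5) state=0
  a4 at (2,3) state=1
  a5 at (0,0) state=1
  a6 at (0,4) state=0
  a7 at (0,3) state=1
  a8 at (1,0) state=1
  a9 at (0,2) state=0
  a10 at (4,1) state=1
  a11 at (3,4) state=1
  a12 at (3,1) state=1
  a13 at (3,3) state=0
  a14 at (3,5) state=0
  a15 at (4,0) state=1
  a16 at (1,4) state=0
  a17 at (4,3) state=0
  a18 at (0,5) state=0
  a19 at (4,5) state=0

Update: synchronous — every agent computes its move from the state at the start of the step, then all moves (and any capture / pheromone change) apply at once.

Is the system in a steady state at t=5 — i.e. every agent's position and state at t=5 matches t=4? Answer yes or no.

no

t=1: a0@(2,5):0 a1@(3,2):0 a2@(1,3):0 a3@(1,5):0 a4@(2,3):0 a5@(0,0):1 a6@(0,4):0 a7@(0,3):0 a8@(1,0):0 a9@(0,2):0 a10@(4,1):1 a11@(3,4):0 a12@(3,1):1 a13@(3,3):0 a14@(3,5):0 a15@(4,0):1 a16@(1,4):0 a17@(4,3):0 a18@(0,5):0 a19@(4,5):0
t=2: a0@(2,5):0 a1@(3,2):0 a2@(1,3):0 a3@(1,5):0 a4@(2,3):0 a5@(0,0):0 a6@(0,4):0 a7@(0,3):0 a8@(1,0):0 a9@(0,2):0 a10@(4,1):1 a11@(3,4):0 a12@(3,1):1 a13@(3,3):0 a14@(3,5):0 a15@(4,0):1 a16@(1,4):0 a17@(4,3):0 a18@(0,5):0 a19@(4,5):0
t=3: a0@(2,5):0 a1@(3,2):0 a2@(1,3):0 a3@(1,5):0 a4@(2,3):0 a5@(0,0):0 a6@(0,4):0 a7@(0,3):0 a8@(1,0):0 a9@(0,2):0 a10@(4,1):1 a11@(3,4):0 a12@(3,1):1 a13@(3,3):0 a14@(3,5):0 a15@(4,0):0 a16@(1,4):0 a17@(4,3):0 a18@(0,5):0 a19@(4,5):0
t=4: a0@(2,5):0 a1@(3,2):0 a2@(1,3):0 a3@(1,5):0 a4@(2,3):0 a5@(0,0):0 a6@(0,4):0 a7@(0,3):0 a8@(1,0):0 a9@(0,2):0 a10@(4,1):0 a11@(3,4):0 a12@(3,1):1 a13@(3,3):0 a14@(3,5):0 a15@(4,0):0 a16@(1,4):0 a17@(4,3):0 a18@(0,5):0 a19@(4,5):0
t=5: a0@(2,5):0 a1@(3,2):0 a2@(1,3):0 a3@(1,5):0 a4@(2,3):0 a5@(0,0):0 a6@(0,4):0 a7@(0,3):0 a8@(1,0):0 a9@(0,2):0 a10@(4,1):0 a11@(3,4):0 a12@(3,1):0 a13@(3,3):0 a14@(3,5):0 a15@(4,0):0 a16@(1,4):0 a17@(4,3):0 a18@(0,5):0 a19@(4,5):0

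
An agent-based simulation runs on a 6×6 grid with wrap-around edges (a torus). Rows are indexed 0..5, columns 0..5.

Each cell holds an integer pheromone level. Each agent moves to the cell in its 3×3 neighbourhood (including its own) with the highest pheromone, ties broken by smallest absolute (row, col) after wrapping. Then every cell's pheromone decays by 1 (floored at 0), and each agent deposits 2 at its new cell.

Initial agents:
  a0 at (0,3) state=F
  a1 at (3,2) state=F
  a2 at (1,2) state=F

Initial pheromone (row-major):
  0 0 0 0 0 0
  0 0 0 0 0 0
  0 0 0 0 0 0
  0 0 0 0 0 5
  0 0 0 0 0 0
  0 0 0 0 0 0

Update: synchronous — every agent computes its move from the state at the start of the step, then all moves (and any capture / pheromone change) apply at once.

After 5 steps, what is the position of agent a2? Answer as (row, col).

(0, 1)

t=1: a0@(0,2) a1@(2,1) a2@(0,1) | pheromone: 0 2 2 0 0 0 / 0 0 0 0 0 0 / 0 2 0 0 0 0 / 0 0 0 0 0 4 / 0 0 0 0 0 0 / 0 0 0 0 0 0
t=2: a0@(0,1) a1@(2,1) a2@(0,1) | pheromone: 0 5 1 0 0 0 / 0 0 0 0 0 0 / 0 3 0 0 0 0 / 0 0 0 0 0 3 / 0 0 0 0 0 0 / 0 0 0 0 0 0
t=3: a0@(0,1) a1@(2,1) a2@(0,1) | pheromone: 0 8 0 0 0 0 / 0 0 0 0 0 0 / 0 4 0 0 0 0 / 0 0 0 0 0 2 / 0 0 0 0 0 0 / 0 0 0 0 0 0
t=4: a0@(0,1) a1@(2,1) a2@(0,1) | pheromone: 0 11 0 0 0 0 / 0 0 0 0 0 0 / 0 5 0 0 0 0 / 0 0 0 0 0 1 / 0 0 0 0 0 0 / 0 0 0 0 0 0
t=5: a0@(0,1) a1@(2,1) a2@(0,1) | pheromone: 0 14 0 0 0 0 / 0 0 0 0 0 0 / 0 6 0 0 0 0 / 0 0 0 0 0 0 / 0 0 0 0 0 0 / 0 0 0 0 0 0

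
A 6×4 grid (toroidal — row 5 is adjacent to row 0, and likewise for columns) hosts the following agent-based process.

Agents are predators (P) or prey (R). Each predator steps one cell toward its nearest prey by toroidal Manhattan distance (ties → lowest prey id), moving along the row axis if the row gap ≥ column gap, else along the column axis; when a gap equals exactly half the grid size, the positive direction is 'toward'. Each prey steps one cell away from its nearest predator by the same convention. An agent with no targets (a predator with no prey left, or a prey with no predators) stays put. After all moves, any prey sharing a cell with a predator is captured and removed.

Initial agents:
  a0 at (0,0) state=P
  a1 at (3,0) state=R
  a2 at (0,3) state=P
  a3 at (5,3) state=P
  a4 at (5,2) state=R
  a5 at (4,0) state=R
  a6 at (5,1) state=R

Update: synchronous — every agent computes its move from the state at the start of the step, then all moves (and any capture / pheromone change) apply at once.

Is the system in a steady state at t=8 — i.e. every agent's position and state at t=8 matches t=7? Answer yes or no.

t=1: a0@(5,0):P a1@(2,0):R a2@(5,3):P a3@(5,2):P a4@(5,1):R a5@(3,0):R a6@(4,1):R
t=2: a0@(5,1):P a1@(1,0):R a2@(5,0):P a3@(5,1):P a4@(5,2):R a5@(2,0):R a6@(3,1):R
t=3: a0@(5,2):P a1@(2,0):R a2@(0,0):P a3@(5,2):P a4@(5,3):R a5@(1,0):R a6@(2,1):R
t=4: a0@(5,3):P a1@(3,0):R a2@(1,0):P a3@(5,3):P a4@(5,0):R a5@(2,0):R a6@(3,1):R
t=5: a0@(5,0):P a1@(4,0):R a2@(2,0):P a3@(5,0):P a4@(5,1):R a5@(3,0):R a6@(4,1):R
t=6: a0@(4,0):P a2@(3,0):P a3@(4,0):P a4@(5,2):R a6@(3,1):R
t=7: a0@(3,0):P a2@(3,1):P a3@(3,0):P a4@(5,1):R a6@(3,2):R
t=8: a0@(3,1):P a2@(3,2):P a3@(3,1):P a4@(0,1):R a6@(3,3):R

no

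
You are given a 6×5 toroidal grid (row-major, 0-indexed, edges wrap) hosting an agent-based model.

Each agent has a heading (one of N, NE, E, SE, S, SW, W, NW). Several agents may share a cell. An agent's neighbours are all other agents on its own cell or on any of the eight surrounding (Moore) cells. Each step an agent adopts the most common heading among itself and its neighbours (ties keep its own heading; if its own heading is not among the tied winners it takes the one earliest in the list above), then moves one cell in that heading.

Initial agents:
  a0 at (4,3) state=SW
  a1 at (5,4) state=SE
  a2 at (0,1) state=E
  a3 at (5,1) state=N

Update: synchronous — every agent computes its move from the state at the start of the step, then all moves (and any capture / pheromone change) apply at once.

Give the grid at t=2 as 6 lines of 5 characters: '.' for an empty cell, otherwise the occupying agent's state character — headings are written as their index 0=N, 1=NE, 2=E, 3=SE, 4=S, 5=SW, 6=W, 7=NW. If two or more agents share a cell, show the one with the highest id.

.5.2.
.3...
.....
.0...
.....
.....

t=1: a0@(5,2):SW a1@(0,0):SE a2@(0,2):E a3@(4,1):N
t=2: a0@(0,1):SW a1@(1,1):SE a2@(0,3):E a3@(3,1):N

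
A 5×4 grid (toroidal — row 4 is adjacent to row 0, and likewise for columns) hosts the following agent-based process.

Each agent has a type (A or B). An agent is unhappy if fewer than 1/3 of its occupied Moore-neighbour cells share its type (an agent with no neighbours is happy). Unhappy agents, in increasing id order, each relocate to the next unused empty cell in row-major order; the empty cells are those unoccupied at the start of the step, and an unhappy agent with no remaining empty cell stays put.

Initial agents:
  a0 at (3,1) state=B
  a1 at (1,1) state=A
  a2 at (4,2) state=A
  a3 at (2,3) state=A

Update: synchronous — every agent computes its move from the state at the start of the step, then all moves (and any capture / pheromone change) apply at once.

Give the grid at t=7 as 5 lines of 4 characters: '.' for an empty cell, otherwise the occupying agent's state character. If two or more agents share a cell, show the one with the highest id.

BA..
.A..
...A
....
....

t=1: a0@(0,0):B a1@(1,1):A a2@(0,1):A a3@(2,3):A
t=2: a0@(0,2):B a1@(1,1):A a2@(0,1):A a3@(2,3):A
t=3: a0@(0,0):B a1@(1,1):A a2@(0,1):A a3@(2,3):A
t=4: a0@(0,2):B a1@(1,1):A a2@(0,1):A a3@(2,3):A
t=5: a0@(0,0):B a1@(1,1):A a2@(0,1):A a3@(2,3):A
t=6: a0@(0,2):B a1@(1,1):A a2@(0,1):A a3@(2,3):A
t=7: a0@(0,0):B a1@(1,1):A a2@(0,1):A a3@(2,3):A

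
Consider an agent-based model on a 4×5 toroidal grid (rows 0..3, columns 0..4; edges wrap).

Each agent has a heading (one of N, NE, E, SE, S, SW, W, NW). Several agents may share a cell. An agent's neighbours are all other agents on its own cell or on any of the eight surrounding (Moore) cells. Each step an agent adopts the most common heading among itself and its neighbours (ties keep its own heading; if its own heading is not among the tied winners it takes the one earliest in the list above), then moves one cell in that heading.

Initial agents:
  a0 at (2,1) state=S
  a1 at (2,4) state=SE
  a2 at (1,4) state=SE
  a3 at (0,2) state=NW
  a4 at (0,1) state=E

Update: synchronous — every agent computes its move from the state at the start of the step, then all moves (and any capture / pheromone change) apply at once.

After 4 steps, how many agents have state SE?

t=1: a0@(3,1):S a1@(3,0):SE a2@(2,0):SE a3@(3,1):NW a4@(0,2):E
t=2: a0@(0,2):SE a1@(0,1):SE a2@(3,1):SE a3@(0,2):SE a4@(0,3):E
t=3: a0@(1,3):SE a1@(1,2):SE a2@(0,2):SE a3@(1,3):SE a4@(1,4):SE
t=4: a0@(2,4):SE a1@(2,3):SE a2@(1,3):SE a3@(2,4):SE a4@(2,0):SE

5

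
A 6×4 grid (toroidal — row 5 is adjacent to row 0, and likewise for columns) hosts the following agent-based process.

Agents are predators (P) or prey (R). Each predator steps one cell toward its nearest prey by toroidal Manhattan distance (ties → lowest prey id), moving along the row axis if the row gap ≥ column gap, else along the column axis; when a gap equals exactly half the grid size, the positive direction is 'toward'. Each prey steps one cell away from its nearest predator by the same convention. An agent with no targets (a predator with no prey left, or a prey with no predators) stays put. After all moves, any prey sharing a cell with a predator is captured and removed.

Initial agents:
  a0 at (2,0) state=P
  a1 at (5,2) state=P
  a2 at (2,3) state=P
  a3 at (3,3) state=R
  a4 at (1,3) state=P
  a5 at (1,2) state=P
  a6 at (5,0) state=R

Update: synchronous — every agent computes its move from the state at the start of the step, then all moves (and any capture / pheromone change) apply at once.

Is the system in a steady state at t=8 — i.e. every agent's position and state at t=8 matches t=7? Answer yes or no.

yes

t=1: a0@(3,0):P a1@(5,3):P a2@(3,3):P a3@(4,3):R a4@(2,3):P a5@(2,2):P
t=2: a0@(4,0):P a1@(4,3):P a2@(4,3):P a4@(3,3):P a5@(3,2):P
t=3: (unchanged — steady state)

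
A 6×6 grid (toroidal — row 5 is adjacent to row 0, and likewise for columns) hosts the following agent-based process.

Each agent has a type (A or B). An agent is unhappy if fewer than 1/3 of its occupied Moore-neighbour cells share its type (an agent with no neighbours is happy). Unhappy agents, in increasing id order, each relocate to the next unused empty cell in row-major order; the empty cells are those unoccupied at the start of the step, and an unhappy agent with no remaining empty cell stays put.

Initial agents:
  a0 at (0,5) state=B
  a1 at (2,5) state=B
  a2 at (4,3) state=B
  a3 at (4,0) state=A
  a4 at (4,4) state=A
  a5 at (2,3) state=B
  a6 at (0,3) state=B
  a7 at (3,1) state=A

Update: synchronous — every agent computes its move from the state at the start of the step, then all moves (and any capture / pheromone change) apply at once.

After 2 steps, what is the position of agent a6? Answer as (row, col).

t=1: a0@(0,5):B a1@(2,5):B a2@(0,0):B a3@(4,0):A a4@(0,1):A a5@(2,3):B a6@(0,3):B a7@(3,1):A
t=2: a0@(0,5):B a1@(2,5):B a2@(0,0):B a3@(4,0):A a4@(0,2):A a5@(2,3):B a6@(0,3):B a7@(3,1):A

(0, 3)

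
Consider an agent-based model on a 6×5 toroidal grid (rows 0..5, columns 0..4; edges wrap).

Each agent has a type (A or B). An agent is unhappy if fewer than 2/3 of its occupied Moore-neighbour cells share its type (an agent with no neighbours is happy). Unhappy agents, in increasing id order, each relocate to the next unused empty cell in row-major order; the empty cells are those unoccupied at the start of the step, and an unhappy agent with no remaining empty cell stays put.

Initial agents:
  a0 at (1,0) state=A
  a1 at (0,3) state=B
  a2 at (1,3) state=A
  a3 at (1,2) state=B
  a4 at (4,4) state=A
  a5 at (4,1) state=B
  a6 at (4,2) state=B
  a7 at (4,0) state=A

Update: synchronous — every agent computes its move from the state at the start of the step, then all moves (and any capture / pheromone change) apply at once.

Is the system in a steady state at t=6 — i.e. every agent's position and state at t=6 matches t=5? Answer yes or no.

no

t=1: a0@(1,0):A a1@(0,0):B a2@(0,1):A a3@(0,2):B a4@(4,4):A a5@(0,4):B a6@(4,2):B a7@(1,1):A
t=2: a0@(0,3):A a1@(1,2):B a2@(1,3):A a3@(1,4):B a4@(4,4):A a5@(2,0):B a6@(4,2):B a7@(2,1):A
t=3: a0@(0,0):A a1@(0,1):B a2@(0,2):A a3@(0,4):B a4@(4,4):A a5@(1,0):B a6@(4,2):B a7@(1,1):A
t=4: a0@(0,3):A a1@(1,2):B a2@(1,3):A a3@(1,4):B a4@(4,4):A a5@(2,0):B a6@(4,2):B a7@(2,1):A
t=5: a0@(0,0):A a1@(0,1):B a2@(0,2):A a3@(0,4):B a4@(4,4):A a5@(1,0):B a6@(4,2):B a7@(1,1):A
t=6: a0@(0,3):A a1@(1,2):B a2@(1,3):A a3@(1,4):B a4@(4,4):A a5@(2,0):B a6@(4,2):B a7@(2,1):A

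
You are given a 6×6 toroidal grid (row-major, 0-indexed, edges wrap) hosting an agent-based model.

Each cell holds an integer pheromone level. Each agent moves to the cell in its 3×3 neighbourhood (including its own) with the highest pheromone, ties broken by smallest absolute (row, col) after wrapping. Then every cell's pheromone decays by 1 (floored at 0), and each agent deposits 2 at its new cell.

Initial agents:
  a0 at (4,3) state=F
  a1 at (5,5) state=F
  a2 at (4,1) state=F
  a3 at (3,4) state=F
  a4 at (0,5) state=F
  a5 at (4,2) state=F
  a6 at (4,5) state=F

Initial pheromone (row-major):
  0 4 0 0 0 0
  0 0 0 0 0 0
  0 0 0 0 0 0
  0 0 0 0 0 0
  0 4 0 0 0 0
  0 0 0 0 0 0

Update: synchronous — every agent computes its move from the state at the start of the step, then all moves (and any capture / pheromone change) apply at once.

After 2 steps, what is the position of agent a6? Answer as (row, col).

(4, 1)

t=1: a0@(3,2) a1@(0,0) a2@(4,1) a3@(2,3) a4@(0,0) a5@(4,1) a6@(3,0) | pheromone: 4 3 0 0 0 0 / 0 0 0 0 0 0 / 0 0 0 2 0 0 / 2 0 2 0 0 0 / 0 7 0 0 0 0 / 0 0 0 0 0 0
t=2: a0@(4,1) a1@(0,0) a2@(4,1) a3@(2,3) a4@(0,0) a5@(4,1) a6@(4,1) | pheromone: 7 2 0 0 0 0 / 0 0 0 0 0 0 / 0 0 0 3 0 0 / 1 0 1 0 0 0 / 0 14 0 0 0 0 / 0 0 0 0 0 0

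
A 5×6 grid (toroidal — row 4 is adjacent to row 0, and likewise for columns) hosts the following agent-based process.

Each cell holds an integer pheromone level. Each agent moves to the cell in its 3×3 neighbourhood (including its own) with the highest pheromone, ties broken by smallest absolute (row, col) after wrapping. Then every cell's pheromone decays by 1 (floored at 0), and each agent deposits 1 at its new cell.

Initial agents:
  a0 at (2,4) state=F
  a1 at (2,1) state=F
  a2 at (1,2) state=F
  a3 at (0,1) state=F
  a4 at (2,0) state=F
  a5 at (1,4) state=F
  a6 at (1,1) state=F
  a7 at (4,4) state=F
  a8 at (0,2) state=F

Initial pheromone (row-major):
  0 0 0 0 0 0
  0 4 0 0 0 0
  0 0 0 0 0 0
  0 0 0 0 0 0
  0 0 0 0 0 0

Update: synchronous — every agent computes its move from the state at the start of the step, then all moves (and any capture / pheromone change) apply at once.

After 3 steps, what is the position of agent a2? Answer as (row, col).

t=1: a0@(1,3) a1@(1,1) a2@(1,1) a3@(1,1) a4@(1,1) a5@(0,3) a6@(1,1) a7@(0,3) a8@(1,1) | pheromone: 0 0 0 2 0 0 / 0 9 0 1 0 0 / 0 0 0 0 0 0 / 0 0 0 0 0 0 / 0 0 0 0 0 0
t=2: a0@(0,3) a1@(1,1) a2@(1,1) a3@(1,1) a4@(1,1) a5@(0,3) a6@(1,1) a7@(0,3) a8@(1,1) | pheromone: 0 0 0 4 0 0 / 0 14 0 0 0 0 / 0 0 0 0 0 0 / 0 0 0 0 0 0 / 0 0 0 0 0 0
t=3: a0@(0,3) a1@(1,1) a2@(1,1) a3@(1,1) a4@(1,1) a5@(0,3) a6@(1,1) a7@(0,3) a8@(1,1) | pheromone: 0 0 0 6 0 0 / 0 19 0 0 0 0 / 0 0 0 0 0 0 / 0 0 0 0 0 0 / 0 0 0 0 0 0

(1, 1)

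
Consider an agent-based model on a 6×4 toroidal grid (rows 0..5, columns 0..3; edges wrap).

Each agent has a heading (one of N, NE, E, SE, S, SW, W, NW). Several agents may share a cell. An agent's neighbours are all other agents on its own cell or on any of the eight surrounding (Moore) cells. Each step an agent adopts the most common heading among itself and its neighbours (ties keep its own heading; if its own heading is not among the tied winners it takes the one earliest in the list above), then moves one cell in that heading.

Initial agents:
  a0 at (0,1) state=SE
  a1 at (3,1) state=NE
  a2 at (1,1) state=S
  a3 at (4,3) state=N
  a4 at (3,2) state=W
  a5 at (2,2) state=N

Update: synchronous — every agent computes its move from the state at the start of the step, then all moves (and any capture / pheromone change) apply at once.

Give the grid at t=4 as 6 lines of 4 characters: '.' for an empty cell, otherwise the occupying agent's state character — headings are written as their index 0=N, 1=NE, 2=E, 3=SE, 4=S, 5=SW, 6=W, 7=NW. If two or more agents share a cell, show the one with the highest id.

...0
....
....
....
..0.
.00.

t=1: a0@(1,2):SE a1@(2,2):NE a2@(2,1):S a3@(3,3):N a4@(2,2):N a5@(1,2):N
t=2: a0@(0,2):N a1@(1,2):N a2@(1,1):N a3@(2,3):N a4@(1,2):N a5@(0,2):N
t=3: a0@(5,2):N a1@(0,2):N a2@(0,1):N a3@(1,3):N a4@(0,2):N a5@(5,2):N
t=4: a0@(4,2):N a1@(5,2):N a2@(5,1):N a3@(0,3):N a4@(5,2):N a5@(4,2):N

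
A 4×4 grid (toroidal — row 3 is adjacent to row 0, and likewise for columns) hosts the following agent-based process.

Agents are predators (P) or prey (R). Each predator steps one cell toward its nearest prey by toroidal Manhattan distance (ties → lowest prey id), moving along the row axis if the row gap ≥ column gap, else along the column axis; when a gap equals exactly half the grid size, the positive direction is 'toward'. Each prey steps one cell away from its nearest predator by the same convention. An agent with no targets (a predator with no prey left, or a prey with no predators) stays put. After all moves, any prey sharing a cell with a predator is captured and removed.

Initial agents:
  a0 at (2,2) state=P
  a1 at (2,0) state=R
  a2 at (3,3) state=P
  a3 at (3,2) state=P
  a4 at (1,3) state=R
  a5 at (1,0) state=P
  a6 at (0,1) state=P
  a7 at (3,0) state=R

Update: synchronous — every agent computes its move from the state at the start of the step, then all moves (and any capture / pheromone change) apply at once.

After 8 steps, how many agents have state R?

t=1: a0@(2,3):P a2@(3,0):P a3@(3,3):P a4@(1,2):R a5@(2,0):P a6@(3,1):P
t=2: a0@(1,3):P a2@(0,0):P a3@(0,3):P a4@(0,2):R a5@(2,1):P a6@(0,1):P
t=3: a0@(0,3):P a2@(0,1):P a3@(0,2):P a5@(3,1):P a6@(0,2):P
t=4: (unchanged — steady state)

0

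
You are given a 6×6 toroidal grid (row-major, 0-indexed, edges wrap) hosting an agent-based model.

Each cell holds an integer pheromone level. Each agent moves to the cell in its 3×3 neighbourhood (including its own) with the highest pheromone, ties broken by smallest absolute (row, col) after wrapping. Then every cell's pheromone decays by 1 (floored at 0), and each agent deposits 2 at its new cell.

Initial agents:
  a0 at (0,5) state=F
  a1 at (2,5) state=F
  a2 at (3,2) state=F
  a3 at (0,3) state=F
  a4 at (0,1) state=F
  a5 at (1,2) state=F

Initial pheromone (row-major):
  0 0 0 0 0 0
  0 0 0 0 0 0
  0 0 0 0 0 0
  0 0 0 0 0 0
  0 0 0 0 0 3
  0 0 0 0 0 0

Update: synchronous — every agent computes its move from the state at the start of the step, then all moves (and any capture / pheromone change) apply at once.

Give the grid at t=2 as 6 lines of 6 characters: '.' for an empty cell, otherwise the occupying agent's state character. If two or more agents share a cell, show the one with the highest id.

FF....
F.....
......
......
......
......

t=1: a0@(0,0) a1@(1,0) a2@(2,1) a3@(0,2) a4@(0,0) a5@(0,1) | pheromone: 4 2 2 0 0 0 / 2 0 0 0 0 0 / 0 2 0 0 0 0 / 0 0 0 0 0 0 / 0 0 0 0 0 2 / 0 0 0 0 0 0
t=2: a0@(0,0) a1@(0,0) a2@(1,0) a3@(0,1) a4@(0,0) a5@(0,0) | pheromone: 11 3 1 0 0 0 / 3 0 0 0 0 0 / 0 1 0 0 0 0 / 0 0 0 0 0 0 / 0 0 0 0 0 1 / 0 0 0 0 0 0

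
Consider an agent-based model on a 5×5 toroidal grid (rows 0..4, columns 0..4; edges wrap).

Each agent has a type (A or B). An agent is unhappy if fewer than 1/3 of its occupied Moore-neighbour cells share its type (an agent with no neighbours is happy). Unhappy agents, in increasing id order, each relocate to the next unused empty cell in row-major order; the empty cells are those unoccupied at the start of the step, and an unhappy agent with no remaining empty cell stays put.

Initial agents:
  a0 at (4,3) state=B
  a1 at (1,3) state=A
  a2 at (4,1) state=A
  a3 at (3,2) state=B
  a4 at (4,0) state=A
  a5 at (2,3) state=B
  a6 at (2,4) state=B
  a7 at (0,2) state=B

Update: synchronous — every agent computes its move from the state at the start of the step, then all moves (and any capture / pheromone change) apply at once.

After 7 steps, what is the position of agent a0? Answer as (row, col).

(4, 3)

t=1: a0@(4,3):B a1@(0,0):A a2@(4,1):A a3@(3,2):B a4@(4,0):A a5@(2,3):B a6@(2,4):B a7@(0,2):B
t=2: (unchanged — steady state)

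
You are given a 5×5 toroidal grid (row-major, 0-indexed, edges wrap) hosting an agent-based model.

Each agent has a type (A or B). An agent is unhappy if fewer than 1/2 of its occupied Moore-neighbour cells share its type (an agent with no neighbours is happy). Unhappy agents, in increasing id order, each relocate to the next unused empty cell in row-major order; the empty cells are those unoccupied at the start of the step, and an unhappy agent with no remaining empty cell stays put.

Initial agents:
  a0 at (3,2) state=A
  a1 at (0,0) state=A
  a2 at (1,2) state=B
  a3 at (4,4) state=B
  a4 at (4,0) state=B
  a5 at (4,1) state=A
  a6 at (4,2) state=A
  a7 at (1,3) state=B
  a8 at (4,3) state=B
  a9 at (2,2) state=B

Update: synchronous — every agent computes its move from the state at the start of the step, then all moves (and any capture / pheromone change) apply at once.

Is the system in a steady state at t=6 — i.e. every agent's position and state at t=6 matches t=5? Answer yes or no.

yes

t=1: a0@(3,2):A a1@(0,1):A a2@(1,2):B a3@(4,4):B a4@(0,2):B a5@(4,1):A a6@(4,2):A a7@(1,3):B a8@(0,3):B a9@(2,2):B
t=2: (unchanged — steady state)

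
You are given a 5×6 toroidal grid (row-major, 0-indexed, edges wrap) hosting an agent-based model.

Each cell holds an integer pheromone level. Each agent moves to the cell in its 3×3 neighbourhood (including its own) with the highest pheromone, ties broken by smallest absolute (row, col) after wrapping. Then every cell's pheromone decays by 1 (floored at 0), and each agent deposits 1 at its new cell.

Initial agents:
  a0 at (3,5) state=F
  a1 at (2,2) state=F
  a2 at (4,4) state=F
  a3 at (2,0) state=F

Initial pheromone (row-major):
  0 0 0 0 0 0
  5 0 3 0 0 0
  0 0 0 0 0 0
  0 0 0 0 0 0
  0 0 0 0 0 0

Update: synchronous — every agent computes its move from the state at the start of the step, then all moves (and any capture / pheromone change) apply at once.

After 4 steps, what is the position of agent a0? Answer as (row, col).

t=1: a0@(2,0) a1@(1,2) a2@(0,3) a3@(1,0) | pheromone: 0 0 0 1 0 0 / 5 0 3 0 0 0 / 1 0 0 0 0 0 / 0 0 0 0 0 0 / 0 0 0 0 0 0
t=2: a0@(1,0) a1@(1,2) a2@(1,2) a3@(1,0) | pheromone: 0 0 0 0 0 0 / 6 0 4 0 0 0 / 0 0 0 0 0 0 / 0 0 0 0 0 0 / 0 0 0 0 0 0
t=3: a0@(1,0) a1@(1,2) a2@(1,2) a3@(1,0) | pheromone: 0 0 0 0 0 0 / 7 0 5 0 0 0 / 0 0 0 0 0 0 / 0 0 0 0 0 0 / 0 0 0 0 0 0
t=4: a0@(1,0) a1@(1,2) a2@(1,2) a3@(1,0) | pheromone: 0 0 0 0 0 0 / 8 0 6 0 0 0 / 0 0 0 0 0 0 / 0 0 0 0 0 0 / 0 0 0 0 0 0

(1, 0)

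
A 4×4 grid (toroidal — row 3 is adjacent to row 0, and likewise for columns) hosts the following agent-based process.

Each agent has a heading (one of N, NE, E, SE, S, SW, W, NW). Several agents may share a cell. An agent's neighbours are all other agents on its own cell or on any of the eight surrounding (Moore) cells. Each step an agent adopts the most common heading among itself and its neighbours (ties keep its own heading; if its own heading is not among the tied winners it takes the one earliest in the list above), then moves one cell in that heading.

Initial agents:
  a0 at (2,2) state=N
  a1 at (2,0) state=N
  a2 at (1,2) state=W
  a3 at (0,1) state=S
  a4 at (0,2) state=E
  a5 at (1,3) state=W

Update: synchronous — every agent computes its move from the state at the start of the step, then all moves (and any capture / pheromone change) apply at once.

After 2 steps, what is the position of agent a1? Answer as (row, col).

(1, 3)

t=1: a0@(2,1):W a1@(1,0):N a2@(1,1):W a3@(1,1):S a4@(0,1):W a5@(1,2):W
t=2: a0@(2,0):W a1@(1,3):W a2@(1,0):W a3@(1,0):W a4@(0,0):W a5@(1,1):W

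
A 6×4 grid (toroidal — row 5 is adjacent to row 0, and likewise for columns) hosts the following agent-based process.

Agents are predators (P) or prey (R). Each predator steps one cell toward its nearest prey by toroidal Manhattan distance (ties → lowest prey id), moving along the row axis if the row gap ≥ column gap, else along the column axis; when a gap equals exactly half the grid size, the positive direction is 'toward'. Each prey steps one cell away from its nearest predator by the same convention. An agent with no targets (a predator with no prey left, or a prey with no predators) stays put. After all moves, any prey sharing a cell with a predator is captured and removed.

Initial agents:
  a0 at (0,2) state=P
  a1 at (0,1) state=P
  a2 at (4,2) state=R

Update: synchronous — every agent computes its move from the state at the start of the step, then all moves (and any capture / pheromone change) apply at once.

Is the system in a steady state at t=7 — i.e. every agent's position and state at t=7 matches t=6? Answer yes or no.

t=1: a0@(5,2):P a1@(5,1):P a2@(3,2):R
t=2: a0@(4,2):P a1@(4,1):P a2@(2,2):R
t=3: a0@(3,2):P a1@(3,1):P a2@(1,2):R
t=4: a0@(2,2):P a1@(2,1):P a2@(0,2):R
t=5: a0@(1,2):P a1@(1,1):P a2@(5,2):R
t=6: a0@(0,2):P a1@(0,1):P a2@(4,2):R
t=7: a0@(5,2):P a1@(5,1):P a2@(3,2):R

no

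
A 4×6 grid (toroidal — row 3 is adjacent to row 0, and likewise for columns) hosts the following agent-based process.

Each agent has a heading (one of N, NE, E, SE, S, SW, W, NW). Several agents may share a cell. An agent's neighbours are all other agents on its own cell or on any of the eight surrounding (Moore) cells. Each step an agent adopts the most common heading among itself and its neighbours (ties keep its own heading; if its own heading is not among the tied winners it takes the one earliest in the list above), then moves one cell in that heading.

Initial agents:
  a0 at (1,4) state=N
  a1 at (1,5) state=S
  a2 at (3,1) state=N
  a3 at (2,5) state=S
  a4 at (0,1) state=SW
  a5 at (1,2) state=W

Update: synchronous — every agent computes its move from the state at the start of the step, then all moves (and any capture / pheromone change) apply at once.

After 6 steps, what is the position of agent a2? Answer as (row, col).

t=1: a0@(2,4):S a1@(2,5):S a2@(2,1):N a3@(3,5):S a4@(1,0):SW a5@(1,1):W
t=2: a0@(3,4):S a1@(3,5):S a2@(1,1):N a3@(0,5):S a4@(2,5):SW a5@(1,0):W
t=3: a0@(0,4):S a1@(0,5):S a2@(0,1):N a3@(1,5):S a4@(3,5):S a5@(1,5):W
t=4: a0@(1,4):S a1@(1,5):S a2@(3,1):N a3@(2,5):S a4@(0,5):S a5@(2,5):S
t=5: a0@(2,4):S a1@(2,5):S a2@(2,1):N a3@(3,5):S a4@(1,5):S a5@(3,5):S
t=6: a0@(3,4):S a1@(3,5):S a2@(1,1):N a3@(0,5):S a4@(2,5):S a5@(0,5):S

(1, 1)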